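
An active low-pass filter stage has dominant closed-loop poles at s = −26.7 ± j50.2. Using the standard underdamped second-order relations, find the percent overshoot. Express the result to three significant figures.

%OS ≈ 18.8%

The poles are at −σ ± jω_d with σ = 26.7 and ω_d = 50.2, so ω_n = √(σ²+ω_d²) = 56.9 rad/s and ζ = σ/ω_n = 0.470.
Overshoot: exp(−π·0.470/√(1−0.470²)) = 0.188, i.e. 18.8%.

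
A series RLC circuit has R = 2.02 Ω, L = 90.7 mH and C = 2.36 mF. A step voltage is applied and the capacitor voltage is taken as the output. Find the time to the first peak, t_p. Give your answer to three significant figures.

t_p ≈ 0.0466 s

For a series RLC circuit (capacitor voltage as output), ω_n = 1/√(LC) = 1/√(90.7 mH · 2.36 mF) = 68.4 rad/s.
ζ = (R/2)·√(C/L) = (2.02/2)·√(2.36 mF/90.7 mH) = 0.163.
ω_d = ω_n√(1−ζ²) = 67.4 rad/s. t_p = π/ω_d = 0.0466 s.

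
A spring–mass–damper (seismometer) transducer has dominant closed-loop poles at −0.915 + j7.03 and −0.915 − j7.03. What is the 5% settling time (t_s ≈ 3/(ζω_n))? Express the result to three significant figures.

t_s ≈ 3.28 s

For poles at −σ ± jω_d, ζω_n = σ = 0.915, so t_s ≈ 3/σ = 3.28 s.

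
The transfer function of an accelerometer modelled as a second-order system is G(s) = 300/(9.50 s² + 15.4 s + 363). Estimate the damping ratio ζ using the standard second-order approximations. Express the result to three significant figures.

Dividing through by 9.50: denominator becomes s² + 1.621 s + 38.21.
So ω_n = √38.21 = 6.18 rad/s and ζ = 1.621/(2·6.18) = 0.131.

ζ ≈ 0.131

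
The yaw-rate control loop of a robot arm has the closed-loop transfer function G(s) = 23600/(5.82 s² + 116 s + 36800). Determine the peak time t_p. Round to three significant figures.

t_p ≈ 0.0398 s

Dividing through by 5.82: denominator becomes s² + 19.93 s + 6323.
So ω_n = √6323 = 79.5 rad/s and ζ = 19.93/(2·79.5) = 0.125.
The damped frequency ω_d = ω_n√(1−ζ²) = 78.9 rad/s. t_p = π/ω_d = 0.0398 s.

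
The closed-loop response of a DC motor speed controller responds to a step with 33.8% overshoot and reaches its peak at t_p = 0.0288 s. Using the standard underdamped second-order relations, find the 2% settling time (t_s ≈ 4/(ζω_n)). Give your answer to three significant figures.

From the overshoot, ζ = −ln(OS)/√(π²+ln²(OS)) = 0.326.
t_p = π/ω_d ⇒ ω_d = 109 rad/s; then ω_n = ω_d/√(1−ζ²) = 115 rad/s.
t_s ≈ 4/(ζω_n) = 4/(0.326·115) = 0.106 s.

t_s ≈ 0.106 s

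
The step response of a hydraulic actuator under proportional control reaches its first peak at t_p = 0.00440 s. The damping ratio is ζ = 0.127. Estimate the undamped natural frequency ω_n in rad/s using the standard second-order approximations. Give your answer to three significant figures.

ω_n ≈ 720 rad/s

Peak time t_p = π/ω_d, so ω_d = π/t_p = π/0.00440 = 714 rad/s.
ω_n = ω_d/√(1−ζ²) = 714/√0.984 = 720 rad/s.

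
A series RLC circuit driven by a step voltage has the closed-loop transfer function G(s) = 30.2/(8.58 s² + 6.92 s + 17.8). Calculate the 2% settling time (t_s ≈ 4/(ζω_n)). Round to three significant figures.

t_s ≈ 9.92 s

Dividing through by 8.58: denominator becomes s² + 0.8065 s + 2.075.
So ω_n = √2.075 = 1.44 rad/s and ζ = 0.8065/(2·1.44) = 0.280.
t_s ≈ 4/(ζω_n) = 9.92 s.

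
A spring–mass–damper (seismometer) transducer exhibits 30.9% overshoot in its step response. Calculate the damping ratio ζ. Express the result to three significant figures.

ζ ≈ 0.350

Inverting the overshoot relation: ζ = |ln 0.309|/√(π² + ln²0.309) = 0.350.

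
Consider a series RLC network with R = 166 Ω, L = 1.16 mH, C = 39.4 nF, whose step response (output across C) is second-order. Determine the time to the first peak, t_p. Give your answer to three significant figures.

For a series RLC circuit (capacitor voltage as output), ω_n = 1/√(LC) = 1/√(1.16 mH · 39.4 nF) = 148000 rad/s.
ζ = (R/2)·√(C/L) = (166/2)·√(39.4 nF/1.16 mH) = 0.484.
ω_d = ω_n√(1−ζ²) = 129000 rad/s. t_p = π/ω_d = 0.0000243 s.

t_p ≈ 0.0000243 s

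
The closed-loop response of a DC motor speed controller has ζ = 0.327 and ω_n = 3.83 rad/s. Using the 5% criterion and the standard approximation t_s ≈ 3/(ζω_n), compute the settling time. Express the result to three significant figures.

t_s ≈ 2.40 s

t_s ≈ 3/(ζω_n) = 3/(0.327 × 3.83) = 2.40 s.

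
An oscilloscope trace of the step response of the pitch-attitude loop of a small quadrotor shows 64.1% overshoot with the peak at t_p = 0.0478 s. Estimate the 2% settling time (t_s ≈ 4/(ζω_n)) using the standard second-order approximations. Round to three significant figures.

The overshoot fixes ζ = −ln(OS)/√(π²+ln²(OS)) = 0.140.
From t_p = π/ω_d, ω_d = π/0.0478 = 65.7 rad/s, so ω_n = ω_d/√(1−ζ²) = 66.4 rad/s.
t_s ≈ 4/(ζω_n) = 4/(0.140·66.4) = 0.430 s.

t_s ≈ 0.430 s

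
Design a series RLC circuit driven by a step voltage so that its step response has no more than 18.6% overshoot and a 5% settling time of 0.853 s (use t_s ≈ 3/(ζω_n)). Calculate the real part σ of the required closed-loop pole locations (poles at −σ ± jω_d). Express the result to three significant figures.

The settling-time spec alone fixes σ = ζω_n = 3/t_s = 3/0.853 = 3.52.
(Overshoot then fixes ζ = 0.472 and hence ω_d = σ·√(1−ζ²)/ζ = 6.57 rad/s.)

σ ≈ 3.52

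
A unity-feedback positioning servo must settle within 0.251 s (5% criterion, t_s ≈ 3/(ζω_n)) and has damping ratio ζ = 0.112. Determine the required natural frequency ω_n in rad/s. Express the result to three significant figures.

ω_n ≈ 107 rad/s

Rearranging t_s ≈ 3/(ζω_n) gives ω_n = 3/(ζ·t_s) = 3/(0.112 × 0.251) = 107 rad/s.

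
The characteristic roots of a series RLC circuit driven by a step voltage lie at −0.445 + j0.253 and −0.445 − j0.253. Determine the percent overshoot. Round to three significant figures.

%OS ≈ 0.398%

The poles are at −σ ± jω_d with σ = 0.445 and ω_d = 0.253, so ω_n = √(σ²+ω_d²) = 0.512 rad/s and ζ = σ/ω_n = 0.869.
Overshoot: exp(−π·0.869/√(1−0.869²)) = 0.00398, i.e. 0.398%.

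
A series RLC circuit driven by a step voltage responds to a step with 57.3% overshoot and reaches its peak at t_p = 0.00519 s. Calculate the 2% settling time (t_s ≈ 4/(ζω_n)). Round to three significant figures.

t_s ≈ 0.0373 s

ζ from %OS: ζ = |ln 0.573|/√(π²+ln²0.573) = 0.175.
From t_p = π/ω_d, ω_d = π/0.00519 = 605 rad/s, so ω_n = ω_d/√(1−ζ²) = 615 rad/s.
t_s ≈ 4/(ζω_n) = 4/(0.175·615) = 0.0373 s.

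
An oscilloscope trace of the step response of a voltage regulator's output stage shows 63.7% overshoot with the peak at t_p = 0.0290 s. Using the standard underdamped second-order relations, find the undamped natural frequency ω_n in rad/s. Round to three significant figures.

ω_n ≈ 109 rad/s

ζ from %OS: ζ = |ln 0.637|/√(π²+ln²0.637) = 0.142.
t_p = π/ω_d ⇒ ω_d = 108 rad/s; then ω_n = ω_d/√(1−ζ²) = 109 rad/s.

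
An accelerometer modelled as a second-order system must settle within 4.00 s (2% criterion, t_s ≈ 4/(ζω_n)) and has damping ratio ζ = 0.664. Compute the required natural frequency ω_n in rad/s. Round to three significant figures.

Rearranging t_s ≈ 4/(ζω_n) gives ω_n = 4/(ζ·t_s) = 4/(0.664 × 4.00) = 1.51 rad/s.

ω_n ≈ 1.51 rad/s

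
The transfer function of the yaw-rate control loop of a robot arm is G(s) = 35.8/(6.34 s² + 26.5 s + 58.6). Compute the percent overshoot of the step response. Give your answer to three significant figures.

%OS ≈ 5.11%

Dividing through by 6.34: denominator becomes s² + 4.180 s + 9.243.
So ω_n = √9.243 = 3.04 rad/s and ζ = 4.180/(2·3.04) = 0.687.
Overshoot: exp(−π·0.687/√(1−0.687²)) = 0.0511, i.e. 5.11%.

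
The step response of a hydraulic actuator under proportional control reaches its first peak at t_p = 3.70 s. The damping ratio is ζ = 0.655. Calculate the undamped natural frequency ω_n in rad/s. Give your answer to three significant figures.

ω_n ≈ 1.12 rad/s

Peak time t_p = π/ω_d, so ω_d = π/t_p = π/3.70 = 0.849 rad/s.
ω_n = ω_d/√(1−ζ²) = 0.849/√0.571 = 1.12 rad/s.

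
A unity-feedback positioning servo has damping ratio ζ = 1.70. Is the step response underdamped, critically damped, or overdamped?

Since ζ = 1.70 > 1, the system is overdamped.

overdamped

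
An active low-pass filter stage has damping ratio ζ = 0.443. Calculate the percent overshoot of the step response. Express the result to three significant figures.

%OS ≈ 21.2%

For an underdamped second-order system, %OS = 100·exp(−πζ/√(1−ζ²)).
πζ/√(1−ζ²) = π·0.443/√(1−0.196) = 1.552, so %OS = 100·e^(−1.552) = 21.2%.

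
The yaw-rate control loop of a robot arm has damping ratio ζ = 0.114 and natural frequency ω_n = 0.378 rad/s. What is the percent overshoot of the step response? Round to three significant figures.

For an underdamped second-order system, %OS = 100·exp(−πζ/√(1−ζ²)).
πζ/√(1−ζ²) = π·0.114/√(1−0.0130) = 0.3605, so %OS = 100·e^(−0.3605) = 69.7%.

%OS ≈ 69.7%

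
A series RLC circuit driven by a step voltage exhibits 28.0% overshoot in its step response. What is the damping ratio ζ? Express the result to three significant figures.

Inverting the overshoot relation: ζ = |ln 0.280|/√(π² + ln²0.280) = 0.376.

ζ ≈ 0.376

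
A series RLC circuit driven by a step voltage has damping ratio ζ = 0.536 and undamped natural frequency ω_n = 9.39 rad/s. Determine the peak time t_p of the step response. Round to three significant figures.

t_p ≈ 0.396 s

The damped frequency is ω_d = ω_n√(1−ζ²) = 9.39·√(1−0.287) = 7.93 rad/s.
Peak time t_p = π/ω_d = π/7.93 = 0.396 s.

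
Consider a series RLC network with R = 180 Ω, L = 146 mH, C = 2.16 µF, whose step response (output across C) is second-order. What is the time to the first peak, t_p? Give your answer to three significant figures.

t_p ≈ 0.00188 s

For a series RLC circuit (capacitor voltage as output), ω_n = 1/√(LC) = 1/√(146 mH · 2.16 µF) = 1780 rad/s.
ζ = (R/2)·√(C/L) = (180/2)·√(2.16 µF/146 mH) = 0.346.
The damped frequency ω_d = ω_n√(1−ζ²) = 1670 rad/s. t_p = π/ω_d = 0.00188 s.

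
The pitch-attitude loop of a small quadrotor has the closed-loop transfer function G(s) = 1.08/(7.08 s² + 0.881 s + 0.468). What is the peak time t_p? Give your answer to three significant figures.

t_p ≈ 12.6 s

Dividing through by 7.08: denominator becomes s² + 0.1244 s + 0.06610.
So ω_n = √0.06610 = 0.257 rad/s and ζ = 0.1244/(2·0.257) = 0.242.
The damped frequency ω_d = ω_n√(1−ζ²) = 0.249 rad/s. t_p = π/ω_d = 12.6 s.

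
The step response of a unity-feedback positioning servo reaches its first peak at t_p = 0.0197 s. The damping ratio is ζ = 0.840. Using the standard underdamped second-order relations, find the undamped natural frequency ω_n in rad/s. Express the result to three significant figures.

ω_n ≈ 294 rad/s

Peak time t_p = π/ω_d, so ω_d = π/t_p = π/0.0197 = 159 rad/s.
ω_n = ω_d/√(1−ζ²) = 159/√0.294 = 294 rad/s.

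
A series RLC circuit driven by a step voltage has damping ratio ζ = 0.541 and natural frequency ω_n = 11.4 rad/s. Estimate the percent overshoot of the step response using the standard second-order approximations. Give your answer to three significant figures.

%OS ≈ 13.3%

For an underdamped second-order system, %OS = 100·exp(−πζ/√(1−ζ²)).
πζ/√(1−ζ²) = π·0.541/√(1−0.293) = 2.021, so %OS = 100·e^(−2.021) = 13.3%.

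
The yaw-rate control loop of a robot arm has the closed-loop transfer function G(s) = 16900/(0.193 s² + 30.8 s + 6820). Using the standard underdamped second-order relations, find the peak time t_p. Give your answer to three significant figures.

Dividing through by 0.193: denominator becomes s² + 159.6 s + 35340.
So ω_n = √35340 = 188 rad/s and ζ = 159.6/(2·188) = 0.424.
The damped frequency ω_d = ω_n√(1−ζ²) = 170 rad/s. t_p = π/ω_d = 0.0185 s.

t_p ≈ 0.0185 s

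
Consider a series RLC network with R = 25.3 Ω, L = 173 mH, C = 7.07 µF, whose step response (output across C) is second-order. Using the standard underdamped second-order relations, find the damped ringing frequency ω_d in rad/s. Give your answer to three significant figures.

ω_d ≈ 901 rad/s

For a series RLC circuit (capacitor voltage as output), ω_n = 1/√(LC) = 1/√(173 mH · 7.07 µF) = 904 rad/s.
ζ = (R/2)·√(C/L) = (25.3/2)·√(7.07 µF/173 mH) = 0.0809.
ω_d = ω_n√(1−ζ²) = 901 rad/s.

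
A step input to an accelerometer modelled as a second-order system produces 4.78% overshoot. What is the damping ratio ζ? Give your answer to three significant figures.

Inverting the overshoot relation: ζ = |ln 0.0478|/√(π² + ln²0.0478) = 0.695.

ζ ≈ 0.695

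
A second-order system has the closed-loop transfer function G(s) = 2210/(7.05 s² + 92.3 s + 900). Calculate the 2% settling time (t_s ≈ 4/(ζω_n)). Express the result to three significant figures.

t_s ≈ 0.611 s

Dividing through by 7.05: denominator becomes s² + 13.09 s + 127.7.
So ω_n = √127.7 = 11.3 rad/s and ζ = 13.09/(2·11.3) = 0.579.
t_s ≈ 4/(ζω_n) = 0.611 s.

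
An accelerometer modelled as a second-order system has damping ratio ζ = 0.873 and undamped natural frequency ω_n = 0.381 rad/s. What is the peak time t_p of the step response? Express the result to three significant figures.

The damped frequency is ω_d = ω_n√(1−ζ²) = 0.381·√(1−0.762) = 0.186 rad/s.
Peak time t_p = π/ω_d = π/0.186 = 16.9 s.

t_p ≈ 16.9 s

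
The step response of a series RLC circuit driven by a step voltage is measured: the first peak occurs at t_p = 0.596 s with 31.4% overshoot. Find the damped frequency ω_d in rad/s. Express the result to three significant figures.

ω_d ≈ 5.27 rad/s

t_p = π/ω_d, so ω_d = π/0.596 = 5.27 rad/s.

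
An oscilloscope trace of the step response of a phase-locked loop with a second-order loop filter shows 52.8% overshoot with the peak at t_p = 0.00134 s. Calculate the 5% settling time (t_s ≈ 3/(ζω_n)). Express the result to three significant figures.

ζ from %OS: ζ = |ln 0.528|/√(π²+ln²0.528) = 0.199.
t_p = π/ω_d ⇒ ω_d = 2340 rad/s; then ω_n = ω_d/√(1−ζ²) = 2390 rad/s.
t_s ≈ 3/(ζω_n) = 3/(0.199·2390) = 0.00629 s.

t_s ≈ 0.00629 s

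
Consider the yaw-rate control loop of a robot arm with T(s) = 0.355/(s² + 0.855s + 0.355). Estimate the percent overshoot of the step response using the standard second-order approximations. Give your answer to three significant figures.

Matching coefficients with s² + 2ζω_n s + ω_n² gives ω_n² = 0.355 ⇒ ω_n = 0.596 rad/s, and ζ = 0.855/(2ω_n) = 0.718.
%OS = 100·exp(−πζ/√(1−ζ²)) = 3.93%.

%OS ≈ 3.93%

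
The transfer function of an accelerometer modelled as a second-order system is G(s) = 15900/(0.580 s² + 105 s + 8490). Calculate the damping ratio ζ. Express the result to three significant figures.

Dividing through by 0.580: denominator becomes s² + 181.0 s + 14640.
So ω_n = √14640 = 121 rad/s and ζ = 181.0/(2·121) = 0.748.

ζ ≈ 0.748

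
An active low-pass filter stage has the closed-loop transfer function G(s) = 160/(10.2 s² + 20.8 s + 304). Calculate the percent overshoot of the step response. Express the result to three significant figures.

Dividing through by 10.2: denominator becomes s² + 2.039 s + 29.80.
So ω_n = √29.80 = 5.46 rad/s and ζ = 2.039/(2·5.46) = 0.187.
Overshoot: exp(−π·0.187/√(1−0.187²)) = 0.550, i.e. 55.0%.

%OS ≈ 55.0%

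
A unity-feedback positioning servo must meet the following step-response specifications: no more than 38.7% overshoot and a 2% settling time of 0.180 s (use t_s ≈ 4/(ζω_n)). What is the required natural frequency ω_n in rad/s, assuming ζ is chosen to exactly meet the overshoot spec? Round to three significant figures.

ζ = −ln(OS)/√(π² + (ln OS)²). With OS = 0.387, ln OS = −0.9493 and ζ = 0.9493/3.282 = 0.289.
Then ω_n = 4/(ζ t_s) = 4/(0.289 × 0.180) = 76.8 rad/s.

ω_n ≈ 76.8 rad/s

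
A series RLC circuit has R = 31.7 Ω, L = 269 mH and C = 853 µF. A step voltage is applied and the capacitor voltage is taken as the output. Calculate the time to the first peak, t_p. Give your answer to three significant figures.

t_p ≈ 0.106 s

For a series RLC circuit (capacitor voltage as output), ω_n = 1/√(LC) = 1/√(269 mH · 853 µF) = 66.0 rad/s.
ζ = (R/2)·√(C/L) = (31.7/2)·√(853 µF/269 mH) = 0.893.
ω_d = ω_n√(1−ζ²) = 29.8 rad/s. t_p = π/ω_d = 0.106 s.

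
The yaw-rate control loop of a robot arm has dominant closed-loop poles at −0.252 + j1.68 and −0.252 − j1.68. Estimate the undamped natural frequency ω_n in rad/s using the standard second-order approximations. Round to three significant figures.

|pole| = ω_n = √(0.252² + 1.68²) = 1.70 rad/s; ζ = cos θ = σ/ω_n = 0.148.

ω_n ≈ 1.70 rad/s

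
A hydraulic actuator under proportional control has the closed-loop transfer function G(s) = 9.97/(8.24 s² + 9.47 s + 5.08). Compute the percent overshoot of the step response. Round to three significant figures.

%OS ≈ 3.43%

Dividing through by 8.24: denominator becomes s² + 1.149 s + 0.6165.
So ω_n = √0.6165 = 0.785 rad/s and ζ = 1.149/(2·0.785) = 0.732.
%OS = 100 e^{−πζ/√(1−ζ²)} with ζ = 0.732 gives 3.43%.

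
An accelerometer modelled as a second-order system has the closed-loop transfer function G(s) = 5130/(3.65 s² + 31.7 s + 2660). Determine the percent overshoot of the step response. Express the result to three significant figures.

Dividing through by 3.65: denominator becomes s² + 8.685 s + 728.8.
So ω_n = √728.8 = 27.0 rad/s and ζ = 8.685/(2·27.0) = 0.161.
%OS = 100 e^{−πζ/√(1−ζ²)} with ζ = 0.161 gives 59.9%.

%OS ≈ 59.9%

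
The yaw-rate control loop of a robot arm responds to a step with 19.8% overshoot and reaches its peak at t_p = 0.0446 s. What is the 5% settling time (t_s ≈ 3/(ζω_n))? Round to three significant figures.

t_s ≈ 0.0826 s

The overshoot fixes ζ = −ln(OS)/√(π²+ln²(OS)) = 0.458.
From t_p = π/ω_d, ω_d = π/0.0446 = 70.4 rad/s, so ω_n = ω_d/√(1−ζ²) = 79.2 rad/s.
t_s ≈ 3/(ζω_n) = 3/(0.458·79.2) = 0.0826 s.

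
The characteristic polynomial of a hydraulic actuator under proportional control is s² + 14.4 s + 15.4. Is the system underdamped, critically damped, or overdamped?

a² − 4b = 150 > 0 (two distinct real roots); the system is overdamped.

overdamped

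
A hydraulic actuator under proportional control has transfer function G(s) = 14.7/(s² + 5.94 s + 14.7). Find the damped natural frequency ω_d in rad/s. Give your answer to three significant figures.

ω_n = √14.7 = 3.83 rad/s; ζ = 5.94/(2·3.83) = 0.775.
The damped frequency ω_d = ω_n√(1−ζ²) = 2.42 rad/s.

ω_d ≈ 2.42 rad/s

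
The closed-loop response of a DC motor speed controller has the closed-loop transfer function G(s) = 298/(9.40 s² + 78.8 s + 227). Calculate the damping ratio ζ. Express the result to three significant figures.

ζ ≈ 0.853

Dividing through by 9.40: denominator becomes s² + 8.383 s + 24.15.
So ω_n = √24.15 = 4.91 rad/s and ζ = 8.383/(2·4.91) = 0.853.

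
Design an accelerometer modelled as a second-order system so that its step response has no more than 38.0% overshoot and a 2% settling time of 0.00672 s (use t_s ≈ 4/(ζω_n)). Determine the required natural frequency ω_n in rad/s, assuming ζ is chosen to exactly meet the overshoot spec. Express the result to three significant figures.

ω_n ≈ 2020 rad/s

ζ = −ln(OS)/√(π² + (ln OS)²). With OS = 0.380, ln OS = −0.9676 and ζ = 0.9676/3.287 = 0.294.
From t_s ≈ 4/(ζω_n): ω_n = 4/(ζ·t_s) = 4/(0.294·0.00672) = 2020 rad/s.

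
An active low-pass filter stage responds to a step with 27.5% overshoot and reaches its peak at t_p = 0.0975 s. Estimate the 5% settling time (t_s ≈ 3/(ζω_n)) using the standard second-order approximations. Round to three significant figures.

t_s ≈ 0.227 s

The overshoot fixes ζ = −ln(OS)/√(π²+ln²(OS)) = 0.380.
t_p = π/ω_d ⇒ ω_d = 32.2 rad/s; then ω_n = ω_d/√(1−ζ²) = 34.8 rad/s.
t_s ≈ 3/(ζω_n) = 3/(0.380·34.8) = 0.227 s.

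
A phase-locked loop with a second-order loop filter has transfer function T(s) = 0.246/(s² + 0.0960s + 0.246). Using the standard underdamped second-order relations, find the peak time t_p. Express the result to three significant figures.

t_p ≈ 6.36 s

Matching coefficients with s² + 2ζω_n s + ω_n² gives ω_n² = 0.246 ⇒ ω_n = 0.496 rad/s, and ζ = 0.0960/(2ω_n) = 0.0968.
The damped frequency ω_d = ω_n√(1−ζ²) = 0.494 rad/s. Then t_p = π/ω_d = 6.36 s.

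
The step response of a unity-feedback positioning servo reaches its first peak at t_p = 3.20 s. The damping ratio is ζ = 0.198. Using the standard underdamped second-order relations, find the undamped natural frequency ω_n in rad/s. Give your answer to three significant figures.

ω_n ≈ 1.00 rad/s

Peak time t_p = π/ω_d, so ω_d = π/t_p = π/3.20 = 0.982 rad/s.
ω_n = ω_d/√(1−ζ²) = 0.982/√0.961 = 1.00 rad/s.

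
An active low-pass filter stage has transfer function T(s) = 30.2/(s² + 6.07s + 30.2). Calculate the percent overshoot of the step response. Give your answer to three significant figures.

%OS ≈ 12.5%

Matching coefficients with s² + 2ζω_n s + ω_n² gives ω_n² = 30.2 ⇒ ω_n = 5.50 rad/s, and ζ = 6.07/(2ω_n) = 0.552.
%OS = 100 e^{−πζ/√(1−ζ²)} with ζ = 0.552 gives 12.5%.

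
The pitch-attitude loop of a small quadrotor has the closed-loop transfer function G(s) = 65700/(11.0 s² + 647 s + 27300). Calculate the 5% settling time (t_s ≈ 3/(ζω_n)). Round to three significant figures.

t_s ≈ 0.102 s

Dividing through by 11.0: denominator becomes s² + 58.82 s + 2482.
So ω_n = √2482 = 49.8 rad/s and ζ = 58.82/(2·49.8) = 0.590.
t_s ≈ 3/(ζω_n) = 0.102 s.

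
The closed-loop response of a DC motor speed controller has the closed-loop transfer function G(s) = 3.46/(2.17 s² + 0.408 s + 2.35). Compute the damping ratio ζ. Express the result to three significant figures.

Dividing through by 2.17: denominator becomes s² + 0.1880 s + 1.083.
So ω_n = √1.083 = 1.04 rad/s and ζ = 0.1880/(2·1.04) = 0.0903.

ζ ≈ 0.0903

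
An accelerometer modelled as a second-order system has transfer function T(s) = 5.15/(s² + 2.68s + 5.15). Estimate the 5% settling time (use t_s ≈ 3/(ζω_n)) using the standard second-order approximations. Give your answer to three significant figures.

t_s ≈ 2.24 s

Matching coefficients with s² + 2ζω_n s + ω_n² gives ω_n² = 5.15 ⇒ ω_n = 2.27 rad/s, and ζ = 2.68/(2ω_n) = 0.590.
t_s ≈ 3/(ζω_n) = 3/(0.590·2.27) = 2.24 s.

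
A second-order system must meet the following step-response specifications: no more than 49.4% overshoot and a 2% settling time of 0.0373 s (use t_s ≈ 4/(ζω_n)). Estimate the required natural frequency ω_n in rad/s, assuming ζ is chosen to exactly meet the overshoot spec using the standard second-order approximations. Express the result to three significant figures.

From %OS = 100·exp(−πζ/√(1−ζ²)), invert to get ζ = −ln(OS)/√(π² + ln²(OS)) with OS = 0.494.
−ln 0.494 = 0.7052, so ζ = 0.7052/√(π² + 0.4973) = 0.219.
From t_s ≈ 4/(ζω_n): ω_n = 4/(ζ·t_s) = 4/(0.219·0.0373) = 490 rad/s.

ω_n ≈ 490 rad/s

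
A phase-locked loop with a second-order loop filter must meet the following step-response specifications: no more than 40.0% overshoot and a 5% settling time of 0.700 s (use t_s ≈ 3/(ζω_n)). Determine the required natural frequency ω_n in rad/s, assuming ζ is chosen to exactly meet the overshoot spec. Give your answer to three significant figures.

ω_n ≈ 15.3 rad/s

Inverting the overshoot relation: ζ = |ln 0.400|/√(π² + ln²0.400) = 0.280.
Then ω_n = 3/(ζ t_s) = 3/(0.280 × 0.700) = 15.3 rad/s.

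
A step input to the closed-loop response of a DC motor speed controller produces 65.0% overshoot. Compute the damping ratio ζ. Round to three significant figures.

ζ ≈ 0.136

ζ = −ln(OS)/√(π² + (ln OS)²). With OS = 0.650, ln OS = −0.4308 and ζ = 0.4308/3.171 = 0.136.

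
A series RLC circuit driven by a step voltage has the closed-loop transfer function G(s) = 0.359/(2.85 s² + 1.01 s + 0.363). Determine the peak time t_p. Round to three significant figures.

Dividing through by 2.85: denominator becomes s² + 0.3544 s + 0.1274.
So ω_n = √0.1274 = 0.357 rad/s and ζ = 0.3544/(2·0.357) = 0.496.
ω_d = ω_n√(1−ζ²) = 0.310 rad/s. t_p = π/ω_d = 10.1 s.

t_p ≈ 10.1 s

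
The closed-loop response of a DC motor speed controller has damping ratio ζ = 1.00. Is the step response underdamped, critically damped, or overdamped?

Since ζ = 1, the system is critically damped.

critically damped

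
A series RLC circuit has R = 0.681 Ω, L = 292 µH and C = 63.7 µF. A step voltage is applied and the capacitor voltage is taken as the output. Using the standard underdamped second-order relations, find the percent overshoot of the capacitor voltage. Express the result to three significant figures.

%OS ≈ 60.3%

For a series RLC circuit (capacitor voltage as output), ω_n = 1/√(LC) = 1/√(292 µH · 63.7 µF) = 7330 rad/s.
ζ = (R/2)·√(C/L) = (0.681/2)·√(63.7 µF/292 µH) = 0.159.
%OS = 100 e^{−πζ/√(1−ζ²)} with ζ = 0.159 gives 60.3%.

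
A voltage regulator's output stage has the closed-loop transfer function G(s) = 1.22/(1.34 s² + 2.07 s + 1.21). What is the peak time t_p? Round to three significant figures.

Dividing through by 1.34: denominator becomes s² + 1.545 s + 0.9030.
So ω_n = √0.9030 = 0.950 rad/s and ζ = 1.545/(2·0.950) = 0.813.
ω_d = ω_n√(1−ζ²) = 0.554 rad/s. t_p = π/ω_d = 5.68 s.

t_p ≈ 5.68 s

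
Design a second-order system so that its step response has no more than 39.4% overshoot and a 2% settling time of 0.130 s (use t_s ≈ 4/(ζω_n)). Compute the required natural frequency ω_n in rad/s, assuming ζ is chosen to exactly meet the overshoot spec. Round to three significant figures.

ω_n ≈ 108 rad/s

ζ = −ln(OS)/√(π² + (ln OS)²). With OS = 0.394, ln OS = −0.9314 and ζ = 0.9314/3.277 = 0.284.
Then ω_n = 4/(ζ t_s) = 4/(0.284 × 0.130) = 108 rad/s.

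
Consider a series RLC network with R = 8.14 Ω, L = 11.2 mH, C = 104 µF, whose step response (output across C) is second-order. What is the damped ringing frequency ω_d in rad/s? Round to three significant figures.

ω_d ≈ 852 rad/s

For a series RLC circuit (capacitor voltage as output), ω_n = 1/√(LC) = 1/√(11.2 mH · 104 µF) = 927 rad/s.
ζ = (R/2)·√(C/L) = (8.14/2)·√(104 µF/11.2 mH) = 0.392.
ω_d = ω_n√(1−ζ²) = 852 rad/s.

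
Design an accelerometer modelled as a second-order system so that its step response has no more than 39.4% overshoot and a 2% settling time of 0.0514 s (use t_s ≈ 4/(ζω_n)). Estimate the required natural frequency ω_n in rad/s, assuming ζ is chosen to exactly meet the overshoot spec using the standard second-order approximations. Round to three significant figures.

ω_n ≈ 274 rad/s

Inverting the overshoot relation: ζ = |ln 0.394|/√(π² + ln²0.394) = 0.284.
From t_s ≈ 4/(ζω_n): ω_n = 4/(ζ·t_s) = 4/(0.284·0.0514) = 274 rad/s.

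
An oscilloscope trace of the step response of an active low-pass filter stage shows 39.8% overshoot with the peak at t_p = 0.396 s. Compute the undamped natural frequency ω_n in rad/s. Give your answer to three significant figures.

The overshoot fixes ζ = −ln(OS)/√(π²+ln²(OS)) = 0.281.
t_p = π/ω_d ⇒ ω_d = 7.93 rad/s; then ω_n = ω_d/√(1−ζ²) = 8.27 rad/s.

ω_n ≈ 8.27 rad/s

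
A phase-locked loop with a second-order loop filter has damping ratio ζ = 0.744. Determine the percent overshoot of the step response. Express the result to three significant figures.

For an underdamped second-order system, %OS = 100·exp(−πζ/√(1−ζ²)).
πζ/√(1−ζ²) = π·0.744/√(1−0.554) = 3.498, so %OS = 100·e^(−3.498) = 3.03%.

%OS ≈ 3.03%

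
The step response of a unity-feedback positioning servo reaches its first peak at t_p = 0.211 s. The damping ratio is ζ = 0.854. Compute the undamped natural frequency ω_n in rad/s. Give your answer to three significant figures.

ω_n ≈ 28.6 rad/s

Peak time t_p = π/ω_d, so ω_d = π/t_p = π/0.211 = 14.9 rad/s.
ω_n = ω_d/√(1−ζ²) = 14.9/√0.271 = 28.6 rad/s.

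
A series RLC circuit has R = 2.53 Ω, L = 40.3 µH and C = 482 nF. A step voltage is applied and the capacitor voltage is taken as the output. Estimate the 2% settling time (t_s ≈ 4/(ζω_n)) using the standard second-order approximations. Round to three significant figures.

t_s ≈ 0.000127 s

For a series RLC circuit (capacitor voltage as output), ω_n = 1/√(LC) = 1/√(40.3 µH · 482 nF) = 227000 rad/s.
ζ = (R/2)·√(C/L) = (2.53/2)·√(482 nF/40.3 µH) = 0.138.
t_s ≈ 4/(ζω_n) = 0.000127 s.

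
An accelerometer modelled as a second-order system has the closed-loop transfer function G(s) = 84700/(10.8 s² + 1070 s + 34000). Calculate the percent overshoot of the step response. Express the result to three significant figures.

Dividing through by 10.8: denominator becomes s² + 99.07 s + 3148.
So ω_n = √3148 = 56.1 rad/s and ζ = 99.07/(2·56.1) = 0.883.
%OS = 100 e^{−πζ/√(1−ζ²)} with ζ = 0.883 gives 0.272%.

%OS ≈ 0.272%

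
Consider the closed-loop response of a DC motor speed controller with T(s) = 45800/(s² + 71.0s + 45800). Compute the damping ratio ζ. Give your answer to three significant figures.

ω_n = √45800 = 214 rad/s; ζ = 71.0/(2·214) = 0.166.

ζ ≈ 0.166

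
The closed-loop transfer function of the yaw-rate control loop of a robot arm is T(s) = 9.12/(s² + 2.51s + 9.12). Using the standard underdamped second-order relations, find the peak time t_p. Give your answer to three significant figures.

Comparing the denominator to s² + 2ζω_n s + ω_n²: ω_n = √9.12 = 3.02 rad/s, and 2ζω_n = 2.51 so ζ = 2.51/(2·3.02) = 0.416.
ω_d = ω_n√(1−ζ²) = 2.75 rad/s. Then t_p = π/ω_d = 1.14 s.

t_p ≈ 1.14 s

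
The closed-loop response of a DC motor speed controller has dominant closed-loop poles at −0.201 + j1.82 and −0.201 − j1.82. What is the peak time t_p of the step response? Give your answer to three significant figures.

t_p = π/ω_d with ω_d = 1.82 (the imaginary part), so t_p = 1.73 s.

t_p ≈ 1.73 s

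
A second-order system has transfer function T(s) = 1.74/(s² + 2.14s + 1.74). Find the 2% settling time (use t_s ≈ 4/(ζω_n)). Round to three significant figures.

t_s ≈ 3.74 s

ω_n = √1.74 = 1.32 rad/s; ζ = 2.14/(2·1.32) = 0.811.
t_s ≈ 4/(ζω_n) = 4/(0.811·1.32) = 3.74 s.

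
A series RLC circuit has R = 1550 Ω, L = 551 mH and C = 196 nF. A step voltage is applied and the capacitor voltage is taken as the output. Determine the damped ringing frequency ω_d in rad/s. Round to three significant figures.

ω_d ≈ 2700 rad/s

For a series RLC circuit (capacitor voltage as output), ω_n = 1/√(LC) = 1/√(551 mH · 196 nF) = 3040 rad/s.
ζ = (R/2)·√(C/L) = (1550/2)·√(196 nF/551 mH) = 0.462.
ω_d = ω_n√(1−ζ²) = 2700 rad/s.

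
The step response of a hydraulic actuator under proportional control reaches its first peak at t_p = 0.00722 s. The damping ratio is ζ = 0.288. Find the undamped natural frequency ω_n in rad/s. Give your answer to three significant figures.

ω_n ≈ 454 rad/s

Peak time t_p = π/ω_d, so ω_d = π/t_p = π/0.00722 = 435 rad/s.
ω_n = ω_d/√(1−ζ²) = 435/√0.917 = 454 rad/s.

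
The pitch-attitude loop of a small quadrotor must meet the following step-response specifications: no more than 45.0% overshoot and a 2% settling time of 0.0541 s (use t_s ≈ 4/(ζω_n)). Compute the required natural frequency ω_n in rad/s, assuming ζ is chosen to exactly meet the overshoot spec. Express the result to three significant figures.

ω_n ≈ 300 rad/s

Inverting the overshoot relation: ζ = |ln 0.450|/√(π² + ln²0.450) = 0.246.
Then ω_n = 4/(ζ t_s) = 4/(0.246 × 0.0541) = 300 rad/s.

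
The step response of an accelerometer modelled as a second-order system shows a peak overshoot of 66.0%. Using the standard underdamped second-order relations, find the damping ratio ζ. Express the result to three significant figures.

ζ ≈ 0.131

ζ = −ln(OS)/√(π² + (ln OS)²). With OS = 0.660, ln OS = −0.4155 and ζ = 0.4155/3.169 = 0.131.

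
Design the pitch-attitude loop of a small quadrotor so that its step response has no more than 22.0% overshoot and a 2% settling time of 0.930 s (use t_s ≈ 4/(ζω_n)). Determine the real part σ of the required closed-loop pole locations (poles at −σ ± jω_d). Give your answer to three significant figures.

σ ≈ 4.30

The settling-time spec alone fixes σ = ζω_n = 4/t_s = 4/0.930 = 4.30.
(Overshoot then fixes ζ = 0.434 and hence ω_d = σ·√(1−ζ²)/ζ = 8.92 rad/s.)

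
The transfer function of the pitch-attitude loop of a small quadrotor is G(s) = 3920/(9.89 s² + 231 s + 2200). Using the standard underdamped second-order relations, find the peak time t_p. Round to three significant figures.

t_p ≈ 0.339 s

Dividing through by 9.89: denominator becomes s² + 23.36 s + 222.4.
So ω_n = √222.4 = 14.9 rad/s and ζ = 23.36/(2·14.9) = 0.783.
ω_d = ω_n√(1−ζ²) = 9.28 rad/s. t_p = π/ω_d = 0.339 s.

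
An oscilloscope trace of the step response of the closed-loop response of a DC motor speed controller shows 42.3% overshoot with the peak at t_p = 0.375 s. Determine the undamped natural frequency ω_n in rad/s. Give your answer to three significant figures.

ω_n ≈ 8.69 rad/s

The overshoot fixes ζ = −ln(OS)/√(π²+ln²(OS)) = 0.264.
From t_p = π/ω_d, ω_d = π/0.375 = 8.38 rad/s, so ω_n = ω_d/√(1−ζ²) = 8.69 rad/s.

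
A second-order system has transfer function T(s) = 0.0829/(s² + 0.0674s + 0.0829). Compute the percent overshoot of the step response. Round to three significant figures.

Matching coefficients with s² + 2ζω_n s + ω_n² gives ω_n² = 0.0829 ⇒ ω_n = 0.288 rad/s, and ζ = 0.0674/(2ω_n) = 0.117.
%OS = 100·exp(−πζ/√(1−ζ²)) = 69.1%.

%OS ≈ 69.1%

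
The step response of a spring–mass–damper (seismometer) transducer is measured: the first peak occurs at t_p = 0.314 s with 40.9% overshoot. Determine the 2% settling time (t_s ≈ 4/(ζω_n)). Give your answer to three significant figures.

From the overshoot, ζ = −ln(OS)/√(π²+ln²(OS)) = 0.274.
From t_p = π/ω_d, ω_d = π/0.314 = 10.0 rad/s, so ω_n = ω_d/√(1−ζ²) = 10.4 rad/s.
t_s ≈ 4/(ζω_n) = 4/(0.274·10.4) = 1.40 s.

t_s ≈ 1.40 s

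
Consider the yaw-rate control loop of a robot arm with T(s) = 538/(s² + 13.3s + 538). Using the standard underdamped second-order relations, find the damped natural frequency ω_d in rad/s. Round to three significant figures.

ω_n = √538 = 23.2 rad/s; ζ = 13.3/(2·23.2) = 0.287.
ω_d = 23.2·√(1 − 0.287²) = 22.2 rad/s.

ω_d ≈ 22.2 rad/s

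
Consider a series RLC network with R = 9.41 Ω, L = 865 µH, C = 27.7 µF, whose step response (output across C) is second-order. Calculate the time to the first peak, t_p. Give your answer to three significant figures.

t_p ≈ 0.000901 s

For a series RLC circuit (capacitor voltage as output), ω_n = 1/√(LC) = 1/√(865 µH · 27.7 µF) = 6460 rad/s.
ζ = (R/2)·√(C/L) = (9.41/2)·√(27.7 µF/865 µH) = 0.842.
ω_d = 6460·√(1 − 0.842²) = 3490 rad/s. t_p = π/ω_d = 0.000901 s.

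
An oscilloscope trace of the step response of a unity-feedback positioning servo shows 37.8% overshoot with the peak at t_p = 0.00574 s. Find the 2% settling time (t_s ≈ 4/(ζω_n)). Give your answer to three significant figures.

ζ from %OS: ζ = |ln 0.378|/√(π²+ln²0.378) = 0.296.
From t_p = π/ω_d, ω_d = π/0.00574 = 547 rad/s, so ω_n = ω_d/√(1−ζ²) = 573 rad/s.
t_s ≈ 4/(ζω_n) = 4/(0.296·573) = 0.0236 s.

t_s ≈ 0.0236 s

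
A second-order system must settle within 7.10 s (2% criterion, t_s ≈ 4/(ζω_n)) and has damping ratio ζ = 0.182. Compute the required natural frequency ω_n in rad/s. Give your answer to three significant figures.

Rearranging t_s ≈ 4/(ζω_n) gives ω_n = 4/(ζ·t_s) = 4/(0.182 × 7.10) = 3.10 rad/s.

ω_n ≈ 3.10 rad/s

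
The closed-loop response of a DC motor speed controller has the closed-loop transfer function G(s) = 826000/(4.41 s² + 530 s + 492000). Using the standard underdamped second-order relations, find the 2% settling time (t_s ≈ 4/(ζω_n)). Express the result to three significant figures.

Dividing through by 4.41: denominator becomes s² + 120.2 s + 111600.
So ω_n = √111600 = 334 rad/s and ζ = 120.2/(2·334) = 0.180.
t_s ≈ 4/(ζω_n) = 0.0666 s.

t_s ≈ 0.0666 s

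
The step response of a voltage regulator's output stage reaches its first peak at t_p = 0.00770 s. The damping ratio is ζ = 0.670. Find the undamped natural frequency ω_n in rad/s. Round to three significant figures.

Peak time t_p = π/ω_d, so ω_d = π/t_p = π/0.00770 = 408 rad/s.
ω_n = ω_d/√(1−ζ²) = 408/√0.551 = 550 rad/s.

ω_n ≈ 550 rad/s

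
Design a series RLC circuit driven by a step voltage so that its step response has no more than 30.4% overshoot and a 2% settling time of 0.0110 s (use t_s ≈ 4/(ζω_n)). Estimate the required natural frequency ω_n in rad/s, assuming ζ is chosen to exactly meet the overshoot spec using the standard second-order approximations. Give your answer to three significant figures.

Inverting the overshoot relation: ζ = |ln 0.304|/√(π² + ln²0.304) = 0.354.
From t_s ≈ 4/(ζω_n): ω_n = 4/(ζ·t_s) = 4/(0.354·0.0110) = 1030 rad/s.

ω_n ≈ 1030 rad/s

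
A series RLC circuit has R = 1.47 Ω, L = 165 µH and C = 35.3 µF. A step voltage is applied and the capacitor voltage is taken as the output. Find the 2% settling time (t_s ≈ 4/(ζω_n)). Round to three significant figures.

For a series RLC circuit (capacitor voltage as output), ω_n = 1/√(LC) = 1/√(165 µH · 35.3 µF) = 13100 rad/s.
ζ = (R/2)·√(C/L) = (1.47/2)·√(35.3 µF/165 µH) = 0.340.
t_s ≈ 4/(ζω_n) = 0.000898 s.

t_s ≈ 0.000898 s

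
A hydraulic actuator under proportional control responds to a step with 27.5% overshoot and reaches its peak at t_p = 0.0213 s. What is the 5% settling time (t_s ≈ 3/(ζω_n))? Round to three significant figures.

t_s ≈ 0.0495 s

The overshoot fixes ζ = −ln(OS)/√(π²+ln²(OS)) = 0.380.
From t_p = π/ω_d, ω_d = π/0.0213 = 147 rad/s, so ω_n = ω_d/√(1−ζ²) = 159 rad/s.
t_s ≈ 3/(ζω_n) = 3/(0.380·159) = 0.0495 s.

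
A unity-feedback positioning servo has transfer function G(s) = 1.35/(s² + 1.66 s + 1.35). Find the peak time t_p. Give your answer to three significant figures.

Comparing the denominator to s² + 2ζω_n s + ω_n²: ω_n = √1.35 = 1.16 rad/s, and 2ζω_n = 1.66 so ζ = 1.66/(2·1.16) = 0.714.
The damped frequency ω_d = ω_n√(1−ζ²) = 0.813 rad/s. Then t_p = π/ω_d = 3.86 s.

t_p ≈ 3.86 s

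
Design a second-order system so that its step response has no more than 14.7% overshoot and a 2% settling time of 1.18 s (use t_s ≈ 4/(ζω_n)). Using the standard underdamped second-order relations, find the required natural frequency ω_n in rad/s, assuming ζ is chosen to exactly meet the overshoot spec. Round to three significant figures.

ζ = −ln(OS)/√(π² + (ln OS)²). With OS = 0.147, ln OS = −1.917 and ζ = 1.917/3.680 = 0.521.
Then ω_n = 4/(ζ t_s) = 4/(0.521 × 1.18) = 6.51 rad/s.

ω_n ≈ 6.51 rad/s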